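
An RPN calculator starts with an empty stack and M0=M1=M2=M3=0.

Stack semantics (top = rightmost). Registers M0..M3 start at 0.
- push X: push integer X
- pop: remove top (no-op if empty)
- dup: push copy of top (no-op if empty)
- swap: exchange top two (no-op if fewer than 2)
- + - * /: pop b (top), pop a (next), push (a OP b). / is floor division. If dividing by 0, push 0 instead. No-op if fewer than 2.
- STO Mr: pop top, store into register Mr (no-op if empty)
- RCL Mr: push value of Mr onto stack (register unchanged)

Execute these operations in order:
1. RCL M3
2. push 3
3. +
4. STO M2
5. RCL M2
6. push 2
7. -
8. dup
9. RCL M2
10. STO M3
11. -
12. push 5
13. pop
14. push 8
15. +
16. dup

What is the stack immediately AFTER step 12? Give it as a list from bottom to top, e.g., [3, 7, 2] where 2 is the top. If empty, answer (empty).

After op 1 (RCL M3): stack=[0] mem=[0,0,0,0]
After op 2 (push 3): stack=[0,3] mem=[0,0,0,0]
After op 3 (+): stack=[3] mem=[0,0,0,0]
After op 4 (STO M2): stack=[empty] mem=[0,0,3,0]
After op 5 (RCL M2): stack=[3] mem=[0,0,3,0]
After op 6 (push 2): stack=[3,2] mem=[0,0,3,0]
After op 7 (-): stack=[1] mem=[0,0,3,0]
After op 8 (dup): stack=[1,1] mem=[0,0,3,0]
After op 9 (RCL M2): stack=[1,1,3] mem=[0,0,3,0]
After op 10 (STO M3): stack=[1,1] mem=[0,0,3,3]
After op 11 (-): stack=[0] mem=[0,0,3,3]
After op 12 (push 5): stack=[0,5] mem=[0,0,3,3]

[0, 5]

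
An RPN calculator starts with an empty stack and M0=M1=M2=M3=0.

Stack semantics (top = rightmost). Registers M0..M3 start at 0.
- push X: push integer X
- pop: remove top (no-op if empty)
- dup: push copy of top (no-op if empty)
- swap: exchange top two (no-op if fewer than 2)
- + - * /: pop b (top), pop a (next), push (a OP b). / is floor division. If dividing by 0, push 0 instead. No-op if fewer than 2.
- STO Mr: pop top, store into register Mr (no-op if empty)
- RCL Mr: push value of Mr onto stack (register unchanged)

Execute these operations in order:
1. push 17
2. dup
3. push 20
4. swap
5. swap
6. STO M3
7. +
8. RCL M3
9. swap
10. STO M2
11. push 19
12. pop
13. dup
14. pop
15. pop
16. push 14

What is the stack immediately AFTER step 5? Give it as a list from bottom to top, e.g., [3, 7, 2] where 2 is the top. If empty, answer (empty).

After op 1 (push 17): stack=[17] mem=[0,0,0,0]
After op 2 (dup): stack=[17,17] mem=[0,0,0,0]
After op 3 (push 20): stack=[17,17,20] mem=[0,0,0,0]
After op 4 (swap): stack=[17,20,17] mem=[0,0,0,0]
After op 5 (swap): stack=[17,17,20] mem=[0,0,0,0]

[17, 17, 20]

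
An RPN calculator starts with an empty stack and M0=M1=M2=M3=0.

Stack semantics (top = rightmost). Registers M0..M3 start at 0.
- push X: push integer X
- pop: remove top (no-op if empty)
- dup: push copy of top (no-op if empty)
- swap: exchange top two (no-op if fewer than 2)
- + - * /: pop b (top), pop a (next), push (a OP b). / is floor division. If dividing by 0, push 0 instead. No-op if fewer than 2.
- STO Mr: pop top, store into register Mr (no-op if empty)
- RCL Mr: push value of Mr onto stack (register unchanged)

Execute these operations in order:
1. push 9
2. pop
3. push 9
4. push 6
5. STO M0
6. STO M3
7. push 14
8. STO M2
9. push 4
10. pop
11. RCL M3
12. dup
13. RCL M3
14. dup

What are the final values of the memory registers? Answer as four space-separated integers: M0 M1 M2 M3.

After op 1 (push 9): stack=[9] mem=[0,0,0,0]
After op 2 (pop): stack=[empty] mem=[0,0,0,0]
After op 3 (push 9): stack=[9] mem=[0,0,0,0]
After op 4 (push 6): stack=[9,6] mem=[0,0,0,0]
After op 5 (STO M0): stack=[9] mem=[6,0,0,0]
After op 6 (STO M3): stack=[empty] mem=[6,0,0,9]
After op 7 (push 14): stack=[14] mem=[6,0,0,9]
After op 8 (STO M2): stack=[empty] mem=[6,0,14,9]
After op 9 (push 4): stack=[4] mem=[6,0,14,9]
After op 10 (pop): stack=[empty] mem=[6,0,14,9]
After op 11 (RCL M3): stack=[9] mem=[6,0,14,9]
After op 12 (dup): stack=[9,9] mem=[6,0,14,9]
After op 13 (RCL M3): stack=[9,9,9] mem=[6,0,14,9]
After op 14 (dup): stack=[9,9,9,9] mem=[6,0,14,9]

Answer: 6 0 14 9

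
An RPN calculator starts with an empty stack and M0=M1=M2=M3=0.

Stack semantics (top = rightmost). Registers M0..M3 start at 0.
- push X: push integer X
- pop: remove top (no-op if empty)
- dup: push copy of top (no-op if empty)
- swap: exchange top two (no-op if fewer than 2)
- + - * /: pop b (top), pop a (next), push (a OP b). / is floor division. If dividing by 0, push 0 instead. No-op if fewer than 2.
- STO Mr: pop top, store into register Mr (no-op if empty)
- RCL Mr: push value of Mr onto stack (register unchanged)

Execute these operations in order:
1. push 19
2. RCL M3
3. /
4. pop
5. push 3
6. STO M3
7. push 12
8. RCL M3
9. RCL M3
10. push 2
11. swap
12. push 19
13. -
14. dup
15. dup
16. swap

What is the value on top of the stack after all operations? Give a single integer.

After op 1 (push 19): stack=[19] mem=[0,0,0,0]
After op 2 (RCL M3): stack=[19,0] mem=[0,0,0,0]
After op 3 (/): stack=[0] mem=[0,0,0,0]
After op 4 (pop): stack=[empty] mem=[0,0,0,0]
After op 5 (push 3): stack=[3] mem=[0,0,0,0]
After op 6 (STO M3): stack=[empty] mem=[0,0,0,3]
After op 7 (push 12): stack=[12] mem=[0,0,0,3]
After op 8 (RCL M3): stack=[12,3] mem=[0,0,0,3]
After op 9 (RCL M3): stack=[12,3,3] mem=[0,0,0,3]
After op 10 (push 2): stack=[12,3,3,2] mem=[0,0,0,3]
After op 11 (swap): stack=[12,3,2,3] mem=[0,0,0,3]
After op 12 (push 19): stack=[12,3,2,3,19] mem=[0,0,0,3]
After op 13 (-): stack=[12,3,2,-16] mem=[0,0,0,3]
After op 14 (dup): stack=[12,3,2,-16,-16] mem=[0,0,0,3]
After op 15 (dup): stack=[12,3,2,-16,-16,-16] mem=[0,0,0,3]
After op 16 (swap): stack=[12,3,2,-16,-16,-16] mem=[0,0,0,3]

Answer: -16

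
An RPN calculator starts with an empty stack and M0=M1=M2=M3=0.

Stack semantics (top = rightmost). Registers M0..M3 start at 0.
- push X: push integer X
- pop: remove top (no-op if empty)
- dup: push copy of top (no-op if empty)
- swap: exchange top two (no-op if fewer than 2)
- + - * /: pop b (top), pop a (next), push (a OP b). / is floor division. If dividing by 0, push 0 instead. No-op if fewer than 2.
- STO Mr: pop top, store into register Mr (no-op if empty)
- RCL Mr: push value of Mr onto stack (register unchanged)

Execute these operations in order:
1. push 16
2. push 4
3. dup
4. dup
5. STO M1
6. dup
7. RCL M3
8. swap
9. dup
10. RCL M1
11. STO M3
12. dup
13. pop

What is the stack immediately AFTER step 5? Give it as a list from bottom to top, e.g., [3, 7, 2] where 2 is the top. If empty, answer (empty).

After op 1 (push 16): stack=[16] mem=[0,0,0,0]
After op 2 (push 4): stack=[16,4] mem=[0,0,0,0]
After op 3 (dup): stack=[16,4,4] mem=[0,0,0,0]
After op 4 (dup): stack=[16,4,4,4] mem=[0,0,0,0]
After op 5 (STO M1): stack=[16,4,4] mem=[0,4,0,0]

[16, 4, 4]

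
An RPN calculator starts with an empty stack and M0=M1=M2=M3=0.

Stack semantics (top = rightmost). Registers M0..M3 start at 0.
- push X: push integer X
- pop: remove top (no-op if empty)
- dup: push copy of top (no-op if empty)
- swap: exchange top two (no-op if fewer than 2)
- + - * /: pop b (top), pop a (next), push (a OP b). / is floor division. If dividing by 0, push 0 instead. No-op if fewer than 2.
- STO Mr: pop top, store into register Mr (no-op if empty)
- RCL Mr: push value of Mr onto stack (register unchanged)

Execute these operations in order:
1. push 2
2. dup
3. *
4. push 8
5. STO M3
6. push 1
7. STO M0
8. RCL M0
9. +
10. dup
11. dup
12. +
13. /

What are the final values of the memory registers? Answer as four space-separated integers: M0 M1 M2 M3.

Answer: 1 0 0 8

Derivation:
After op 1 (push 2): stack=[2] mem=[0,0,0,0]
After op 2 (dup): stack=[2,2] mem=[0,0,0,0]
After op 3 (*): stack=[4] mem=[0,0,0,0]
After op 4 (push 8): stack=[4,8] mem=[0,0,0,0]
After op 5 (STO M3): stack=[4] mem=[0,0,0,8]
After op 6 (push 1): stack=[4,1] mem=[0,0,0,8]
After op 7 (STO M0): stack=[4] mem=[1,0,0,8]
After op 8 (RCL M0): stack=[4,1] mem=[1,0,0,8]
After op 9 (+): stack=[5] mem=[1,0,0,8]
After op 10 (dup): stack=[5,5] mem=[1,0,0,8]
After op 11 (dup): stack=[5,5,5] mem=[1,0,0,8]
After op 12 (+): stack=[5,10] mem=[1,0,0,8]
After op 13 (/): stack=[0] mem=[1,0,0,8]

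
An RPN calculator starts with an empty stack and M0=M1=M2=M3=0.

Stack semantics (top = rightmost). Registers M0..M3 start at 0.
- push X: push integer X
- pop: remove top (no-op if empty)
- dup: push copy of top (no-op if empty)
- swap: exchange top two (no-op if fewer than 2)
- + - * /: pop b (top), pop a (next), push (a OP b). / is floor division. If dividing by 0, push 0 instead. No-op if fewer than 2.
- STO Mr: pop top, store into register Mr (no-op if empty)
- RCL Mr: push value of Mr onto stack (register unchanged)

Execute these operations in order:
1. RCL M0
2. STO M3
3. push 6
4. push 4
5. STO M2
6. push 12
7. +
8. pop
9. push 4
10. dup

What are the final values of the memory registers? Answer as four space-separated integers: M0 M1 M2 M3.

Answer: 0 0 4 0

Derivation:
After op 1 (RCL M0): stack=[0] mem=[0,0,0,0]
After op 2 (STO M3): stack=[empty] mem=[0,0,0,0]
After op 3 (push 6): stack=[6] mem=[0,0,0,0]
After op 4 (push 4): stack=[6,4] mem=[0,0,0,0]
After op 5 (STO M2): stack=[6] mem=[0,0,4,0]
After op 6 (push 12): stack=[6,12] mem=[0,0,4,0]
After op 7 (+): stack=[18] mem=[0,0,4,0]
After op 8 (pop): stack=[empty] mem=[0,0,4,0]
After op 9 (push 4): stack=[4] mem=[0,0,4,0]
After op 10 (dup): stack=[4,4] mem=[0,0,4,0]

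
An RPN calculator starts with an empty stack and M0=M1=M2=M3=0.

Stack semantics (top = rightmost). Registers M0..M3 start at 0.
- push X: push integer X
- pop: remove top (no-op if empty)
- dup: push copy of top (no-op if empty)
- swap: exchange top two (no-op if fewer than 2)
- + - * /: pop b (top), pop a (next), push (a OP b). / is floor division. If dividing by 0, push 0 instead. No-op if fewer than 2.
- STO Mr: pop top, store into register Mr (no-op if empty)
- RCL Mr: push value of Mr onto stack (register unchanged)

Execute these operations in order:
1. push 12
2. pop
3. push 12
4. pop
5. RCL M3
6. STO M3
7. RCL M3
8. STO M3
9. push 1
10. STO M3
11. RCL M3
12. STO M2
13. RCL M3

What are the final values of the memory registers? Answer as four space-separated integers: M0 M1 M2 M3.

Answer: 0 0 1 1

Derivation:
After op 1 (push 12): stack=[12] mem=[0,0,0,0]
After op 2 (pop): stack=[empty] mem=[0,0,0,0]
After op 3 (push 12): stack=[12] mem=[0,0,0,0]
After op 4 (pop): stack=[empty] mem=[0,0,0,0]
After op 5 (RCL M3): stack=[0] mem=[0,0,0,0]
After op 6 (STO M3): stack=[empty] mem=[0,0,0,0]
After op 7 (RCL M3): stack=[0] mem=[0,0,0,0]
After op 8 (STO M3): stack=[empty] mem=[0,0,0,0]
After op 9 (push 1): stack=[1] mem=[0,0,0,0]
After op 10 (STO M3): stack=[empty] mem=[0,0,0,1]
After op 11 (RCL M3): stack=[1] mem=[0,0,0,1]
After op 12 (STO M2): stack=[empty] mem=[0,0,1,1]
After op 13 (RCL M3): stack=[1] mem=[0,0,1,1]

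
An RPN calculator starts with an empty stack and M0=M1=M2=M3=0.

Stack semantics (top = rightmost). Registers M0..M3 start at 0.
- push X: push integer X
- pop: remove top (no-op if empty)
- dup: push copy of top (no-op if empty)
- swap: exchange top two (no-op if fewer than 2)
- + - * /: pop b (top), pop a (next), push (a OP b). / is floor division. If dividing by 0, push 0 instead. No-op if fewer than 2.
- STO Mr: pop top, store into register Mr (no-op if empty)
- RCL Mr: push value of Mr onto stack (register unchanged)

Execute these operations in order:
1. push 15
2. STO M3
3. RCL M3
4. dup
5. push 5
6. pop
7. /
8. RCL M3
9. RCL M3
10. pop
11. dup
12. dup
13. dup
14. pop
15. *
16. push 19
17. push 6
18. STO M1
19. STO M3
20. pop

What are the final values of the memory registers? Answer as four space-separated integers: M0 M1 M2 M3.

After op 1 (push 15): stack=[15] mem=[0,0,0,0]
After op 2 (STO M3): stack=[empty] mem=[0,0,0,15]
After op 3 (RCL M3): stack=[15] mem=[0,0,0,15]
After op 4 (dup): stack=[15,15] mem=[0,0,0,15]
After op 5 (push 5): stack=[15,15,5] mem=[0,0,0,15]
After op 6 (pop): stack=[15,15] mem=[0,0,0,15]
After op 7 (/): stack=[1] mem=[0,0,0,15]
After op 8 (RCL M3): stack=[1,15] mem=[0,0,0,15]
After op 9 (RCL M3): stack=[1,15,15] mem=[0,0,0,15]
After op 10 (pop): stack=[1,15] mem=[0,0,0,15]
After op 11 (dup): stack=[1,15,15] mem=[0,0,0,15]
After op 12 (dup): stack=[1,15,15,15] mem=[0,0,0,15]
After op 13 (dup): stack=[1,15,15,15,15] mem=[0,0,0,15]
After op 14 (pop): stack=[1,15,15,15] mem=[0,0,0,15]
After op 15 (*): stack=[1,15,225] mem=[0,0,0,15]
After op 16 (push 19): stack=[1,15,225,19] mem=[0,0,0,15]
After op 17 (push 6): stack=[1,15,225,19,6] mem=[0,0,0,15]
After op 18 (STO M1): stack=[1,15,225,19] mem=[0,6,0,15]
After op 19 (STO M3): stack=[1,15,225] mem=[0,6,0,19]
After op 20 (pop): stack=[1,15] mem=[0,6,0,19]

Answer: 0 6 0 19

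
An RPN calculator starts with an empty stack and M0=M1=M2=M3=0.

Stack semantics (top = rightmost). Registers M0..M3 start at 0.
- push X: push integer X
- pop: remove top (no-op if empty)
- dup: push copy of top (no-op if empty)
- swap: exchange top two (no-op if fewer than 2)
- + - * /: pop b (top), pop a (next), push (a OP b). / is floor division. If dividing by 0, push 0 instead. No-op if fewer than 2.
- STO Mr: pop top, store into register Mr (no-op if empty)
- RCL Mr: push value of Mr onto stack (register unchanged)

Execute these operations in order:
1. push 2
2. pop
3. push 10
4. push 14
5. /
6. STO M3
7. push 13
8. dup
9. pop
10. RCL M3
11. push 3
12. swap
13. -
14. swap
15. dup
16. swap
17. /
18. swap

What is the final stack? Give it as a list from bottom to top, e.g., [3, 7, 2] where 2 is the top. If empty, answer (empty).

Answer: [1, 3]

Derivation:
After op 1 (push 2): stack=[2] mem=[0,0,0,0]
After op 2 (pop): stack=[empty] mem=[0,0,0,0]
After op 3 (push 10): stack=[10] mem=[0,0,0,0]
After op 4 (push 14): stack=[10,14] mem=[0,0,0,0]
After op 5 (/): stack=[0] mem=[0,0,0,0]
After op 6 (STO M3): stack=[empty] mem=[0,0,0,0]
After op 7 (push 13): stack=[13] mem=[0,0,0,0]
After op 8 (dup): stack=[13,13] mem=[0,0,0,0]
After op 9 (pop): stack=[13] mem=[0,0,0,0]
After op 10 (RCL M3): stack=[13,0] mem=[0,0,0,0]
After op 11 (push 3): stack=[13,0,3] mem=[0,0,0,0]
After op 12 (swap): stack=[13,3,0] mem=[0,0,0,0]
After op 13 (-): stack=[13,3] mem=[0,0,0,0]
After op 14 (swap): stack=[3,13] mem=[0,0,0,0]
After op 15 (dup): stack=[3,13,13] mem=[0,0,0,0]
After op 16 (swap): stack=[3,13,13] mem=[0,0,0,0]
After op 17 (/): stack=[3,1] mem=[0,0,0,0]
After op 18 (swap): stack=[1,3] mem=[0,0,0,0]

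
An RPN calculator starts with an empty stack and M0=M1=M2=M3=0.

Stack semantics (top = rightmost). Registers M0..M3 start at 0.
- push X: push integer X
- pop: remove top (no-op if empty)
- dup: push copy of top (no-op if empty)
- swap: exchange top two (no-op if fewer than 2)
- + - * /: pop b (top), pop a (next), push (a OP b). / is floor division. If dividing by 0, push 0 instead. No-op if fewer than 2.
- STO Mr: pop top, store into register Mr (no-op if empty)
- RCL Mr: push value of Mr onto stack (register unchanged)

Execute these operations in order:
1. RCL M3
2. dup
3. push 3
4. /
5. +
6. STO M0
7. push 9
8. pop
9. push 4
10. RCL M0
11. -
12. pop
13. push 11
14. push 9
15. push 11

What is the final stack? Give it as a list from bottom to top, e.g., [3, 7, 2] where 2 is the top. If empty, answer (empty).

Answer: [11, 9, 11]

Derivation:
After op 1 (RCL M3): stack=[0] mem=[0,0,0,0]
After op 2 (dup): stack=[0,0] mem=[0,0,0,0]
After op 3 (push 3): stack=[0,0,3] mem=[0,0,0,0]
After op 4 (/): stack=[0,0] mem=[0,0,0,0]
After op 5 (+): stack=[0] mem=[0,0,0,0]
After op 6 (STO M0): stack=[empty] mem=[0,0,0,0]
After op 7 (push 9): stack=[9] mem=[0,0,0,0]
After op 8 (pop): stack=[empty] mem=[0,0,0,0]
After op 9 (push 4): stack=[4] mem=[0,0,0,0]
After op 10 (RCL M0): stack=[4,0] mem=[0,0,0,0]
After op 11 (-): stack=[4] mem=[0,0,0,0]
After op 12 (pop): stack=[empty] mem=[0,0,0,0]
After op 13 (push 11): stack=[11] mem=[0,0,0,0]
After op 14 (push 9): stack=[11,9] mem=[0,0,0,0]
After op 15 (push 11): stack=[11,9,11] mem=[0,0,0,0]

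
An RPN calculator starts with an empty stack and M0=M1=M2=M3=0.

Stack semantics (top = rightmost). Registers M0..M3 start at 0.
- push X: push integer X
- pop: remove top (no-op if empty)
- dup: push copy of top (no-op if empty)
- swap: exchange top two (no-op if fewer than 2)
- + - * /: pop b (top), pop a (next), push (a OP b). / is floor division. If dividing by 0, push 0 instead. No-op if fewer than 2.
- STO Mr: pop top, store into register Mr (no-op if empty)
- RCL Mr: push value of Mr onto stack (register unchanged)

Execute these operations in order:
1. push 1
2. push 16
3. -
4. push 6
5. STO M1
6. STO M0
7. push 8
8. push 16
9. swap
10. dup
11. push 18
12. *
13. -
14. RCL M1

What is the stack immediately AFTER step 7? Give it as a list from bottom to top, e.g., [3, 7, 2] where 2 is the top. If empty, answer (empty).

After op 1 (push 1): stack=[1] mem=[0,0,0,0]
After op 2 (push 16): stack=[1,16] mem=[0,0,0,0]
After op 3 (-): stack=[-15] mem=[0,0,0,0]
After op 4 (push 6): stack=[-15,6] mem=[0,0,0,0]
After op 5 (STO M1): stack=[-15] mem=[0,6,0,0]
After op 6 (STO M0): stack=[empty] mem=[-15,6,0,0]
After op 7 (push 8): stack=[8] mem=[-15,6,0,0]

[8]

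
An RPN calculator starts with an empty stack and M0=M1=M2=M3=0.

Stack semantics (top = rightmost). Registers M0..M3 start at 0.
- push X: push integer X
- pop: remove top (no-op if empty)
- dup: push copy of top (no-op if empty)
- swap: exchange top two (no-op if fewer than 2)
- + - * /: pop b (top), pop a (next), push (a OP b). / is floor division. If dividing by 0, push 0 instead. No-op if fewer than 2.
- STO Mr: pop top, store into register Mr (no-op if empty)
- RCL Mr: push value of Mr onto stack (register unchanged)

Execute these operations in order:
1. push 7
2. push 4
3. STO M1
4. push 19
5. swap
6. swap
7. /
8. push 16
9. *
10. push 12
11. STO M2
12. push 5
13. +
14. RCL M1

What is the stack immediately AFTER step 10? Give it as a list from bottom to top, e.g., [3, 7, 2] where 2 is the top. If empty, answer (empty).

After op 1 (push 7): stack=[7] mem=[0,0,0,0]
After op 2 (push 4): stack=[7,4] mem=[0,0,0,0]
After op 3 (STO M1): stack=[7] mem=[0,4,0,0]
After op 4 (push 19): stack=[7,19] mem=[0,4,0,0]
After op 5 (swap): stack=[19,7] mem=[0,4,0,0]
After op 6 (swap): stack=[7,19] mem=[0,4,0,0]
After op 7 (/): stack=[0] mem=[0,4,0,0]
After op 8 (push 16): stack=[0,16] mem=[0,4,0,0]
After op 9 (*): stack=[0] mem=[0,4,0,0]
After op 10 (push 12): stack=[0,12] mem=[0,4,0,0]

[0, 12]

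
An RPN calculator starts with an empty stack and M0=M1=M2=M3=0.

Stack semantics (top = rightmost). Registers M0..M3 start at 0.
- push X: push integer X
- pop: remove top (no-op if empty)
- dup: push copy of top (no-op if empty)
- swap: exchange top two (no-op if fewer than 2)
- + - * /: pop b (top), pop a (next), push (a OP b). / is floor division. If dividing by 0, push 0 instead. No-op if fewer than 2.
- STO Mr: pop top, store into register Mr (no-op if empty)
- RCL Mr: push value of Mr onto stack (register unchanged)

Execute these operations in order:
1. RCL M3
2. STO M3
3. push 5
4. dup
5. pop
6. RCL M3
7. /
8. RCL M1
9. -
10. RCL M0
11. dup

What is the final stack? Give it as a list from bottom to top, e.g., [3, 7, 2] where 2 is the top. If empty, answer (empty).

Answer: [0, 0, 0]

Derivation:
After op 1 (RCL M3): stack=[0] mem=[0,0,0,0]
After op 2 (STO M3): stack=[empty] mem=[0,0,0,0]
After op 3 (push 5): stack=[5] mem=[0,0,0,0]
After op 4 (dup): stack=[5,5] mem=[0,0,0,0]
After op 5 (pop): stack=[5] mem=[0,0,0,0]
After op 6 (RCL M3): stack=[5,0] mem=[0,0,0,0]
After op 7 (/): stack=[0] mem=[0,0,0,0]
After op 8 (RCL M1): stack=[0,0] mem=[0,0,0,0]
After op 9 (-): stack=[0] mem=[0,0,0,0]
After op 10 (RCL M0): stack=[0,0] mem=[0,0,0,0]
After op 11 (dup): stack=[0,0,0] mem=[0,0,0,0]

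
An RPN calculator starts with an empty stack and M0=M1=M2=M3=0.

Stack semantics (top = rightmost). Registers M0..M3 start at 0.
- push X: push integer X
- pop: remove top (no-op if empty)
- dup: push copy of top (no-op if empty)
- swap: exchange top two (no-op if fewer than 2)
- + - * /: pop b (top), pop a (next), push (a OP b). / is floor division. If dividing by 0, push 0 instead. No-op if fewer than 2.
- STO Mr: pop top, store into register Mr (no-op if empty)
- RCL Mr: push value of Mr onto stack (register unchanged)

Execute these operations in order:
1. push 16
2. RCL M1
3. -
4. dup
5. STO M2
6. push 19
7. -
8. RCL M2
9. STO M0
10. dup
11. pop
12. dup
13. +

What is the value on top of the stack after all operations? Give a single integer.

Answer: -6

Derivation:
After op 1 (push 16): stack=[16] mem=[0,0,0,0]
After op 2 (RCL M1): stack=[16,0] mem=[0,0,0,0]
After op 3 (-): stack=[16] mem=[0,0,0,0]
After op 4 (dup): stack=[16,16] mem=[0,0,0,0]
After op 5 (STO M2): stack=[16] mem=[0,0,16,0]
After op 6 (push 19): stack=[16,19] mem=[0,0,16,0]
After op 7 (-): stack=[-3] mem=[0,0,16,0]
After op 8 (RCL M2): stack=[-3,16] mem=[0,0,16,0]
After op 9 (STO M0): stack=[-3] mem=[16,0,16,0]
After op 10 (dup): stack=[-3,-3] mem=[16,0,16,0]
After op 11 (pop): stack=[-3] mem=[16,0,16,0]
After op 12 (dup): stack=[-3,-3] mem=[16,0,16,0]
After op 13 (+): stack=[-6] mem=[16,0,16,0]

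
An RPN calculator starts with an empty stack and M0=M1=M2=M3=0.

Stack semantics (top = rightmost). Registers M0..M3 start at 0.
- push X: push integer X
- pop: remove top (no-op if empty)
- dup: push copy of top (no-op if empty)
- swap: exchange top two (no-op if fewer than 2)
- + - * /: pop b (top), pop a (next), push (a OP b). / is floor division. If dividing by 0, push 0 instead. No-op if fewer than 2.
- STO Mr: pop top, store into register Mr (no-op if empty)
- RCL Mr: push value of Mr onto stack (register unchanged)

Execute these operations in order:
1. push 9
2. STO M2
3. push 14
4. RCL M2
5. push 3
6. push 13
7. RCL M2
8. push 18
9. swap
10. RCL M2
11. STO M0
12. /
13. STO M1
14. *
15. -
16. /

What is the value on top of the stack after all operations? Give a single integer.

Answer: -1

Derivation:
After op 1 (push 9): stack=[9] mem=[0,0,0,0]
After op 2 (STO M2): stack=[empty] mem=[0,0,9,0]
After op 3 (push 14): stack=[14] mem=[0,0,9,0]
After op 4 (RCL M2): stack=[14,9] mem=[0,0,9,0]
After op 5 (push 3): stack=[14,9,3] mem=[0,0,9,0]
After op 6 (push 13): stack=[14,9,3,13] mem=[0,0,9,0]
After op 7 (RCL M2): stack=[14,9,3,13,9] mem=[0,0,9,0]
After op 8 (push 18): stack=[14,9,3,13,9,18] mem=[0,0,9,0]
After op 9 (swap): stack=[14,9,3,13,18,9] mem=[0,0,9,0]
After op 10 (RCL M2): stack=[14,9,3,13,18,9,9] mem=[0,0,9,0]
After op 11 (STO M0): stack=[14,9,3,13,18,9] mem=[9,0,9,0]
After op 12 (/): stack=[14,9,3,13,2] mem=[9,0,9,0]
After op 13 (STO M1): stack=[14,9,3,13] mem=[9,2,9,0]
After op 14 (*): stack=[14,9,39] mem=[9,2,9,0]
After op 15 (-): stack=[14,-30] mem=[9,2,9,0]
After op 16 (/): stack=[-1] mem=[9,2,9,0]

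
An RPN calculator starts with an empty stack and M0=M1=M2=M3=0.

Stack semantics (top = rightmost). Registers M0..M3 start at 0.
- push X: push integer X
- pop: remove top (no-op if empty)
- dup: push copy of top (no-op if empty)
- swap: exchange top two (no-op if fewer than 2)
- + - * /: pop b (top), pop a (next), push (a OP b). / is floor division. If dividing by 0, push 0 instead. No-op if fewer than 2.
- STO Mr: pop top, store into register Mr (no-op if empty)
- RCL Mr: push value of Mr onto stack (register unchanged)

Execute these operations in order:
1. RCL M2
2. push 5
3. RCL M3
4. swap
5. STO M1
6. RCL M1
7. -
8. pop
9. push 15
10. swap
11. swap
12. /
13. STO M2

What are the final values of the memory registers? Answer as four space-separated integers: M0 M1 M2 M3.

After op 1 (RCL M2): stack=[0] mem=[0,0,0,0]
After op 2 (push 5): stack=[0,5] mem=[0,0,0,0]
After op 3 (RCL M3): stack=[0,5,0] mem=[0,0,0,0]
After op 4 (swap): stack=[0,0,5] mem=[0,0,0,0]
After op 5 (STO M1): stack=[0,0] mem=[0,5,0,0]
After op 6 (RCL M1): stack=[0,0,5] mem=[0,5,0,0]
After op 7 (-): stack=[0,-5] mem=[0,5,0,0]
After op 8 (pop): stack=[0] mem=[0,5,0,0]
After op 9 (push 15): stack=[0,15] mem=[0,5,0,0]
After op 10 (swap): stack=[15,0] mem=[0,5,0,0]
After op 11 (swap): stack=[0,15] mem=[0,5,0,0]
After op 12 (/): stack=[0] mem=[0,5,0,0]
After op 13 (STO M2): stack=[empty] mem=[0,5,0,0]

Answer: 0 5 0 0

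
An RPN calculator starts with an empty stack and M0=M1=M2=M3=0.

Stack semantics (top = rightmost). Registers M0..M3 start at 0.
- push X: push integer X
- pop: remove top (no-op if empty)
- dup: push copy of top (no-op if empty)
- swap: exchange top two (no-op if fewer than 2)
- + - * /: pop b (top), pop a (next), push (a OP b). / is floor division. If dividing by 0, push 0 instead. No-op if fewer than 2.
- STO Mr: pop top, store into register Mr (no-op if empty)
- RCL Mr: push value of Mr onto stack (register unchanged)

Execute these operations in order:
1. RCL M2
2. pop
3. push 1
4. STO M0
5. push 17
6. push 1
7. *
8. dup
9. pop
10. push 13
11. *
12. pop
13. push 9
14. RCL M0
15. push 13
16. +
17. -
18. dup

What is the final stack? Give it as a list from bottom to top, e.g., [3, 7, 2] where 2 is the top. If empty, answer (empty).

Answer: [-5, -5]

Derivation:
After op 1 (RCL M2): stack=[0] mem=[0,0,0,0]
After op 2 (pop): stack=[empty] mem=[0,0,0,0]
After op 3 (push 1): stack=[1] mem=[0,0,0,0]
After op 4 (STO M0): stack=[empty] mem=[1,0,0,0]
After op 5 (push 17): stack=[17] mem=[1,0,0,0]
After op 6 (push 1): stack=[17,1] mem=[1,0,0,0]
After op 7 (*): stack=[17] mem=[1,0,0,0]
After op 8 (dup): stack=[17,17] mem=[1,0,0,0]
After op 9 (pop): stack=[17] mem=[1,0,0,0]
After op 10 (push 13): stack=[17,13] mem=[1,0,0,0]
After op 11 (*): stack=[221] mem=[1,0,0,0]
After op 12 (pop): stack=[empty] mem=[1,0,0,0]
After op 13 (push 9): stack=[9] mem=[1,0,0,0]
After op 14 (RCL M0): stack=[9,1] mem=[1,0,0,0]
After op 15 (push 13): stack=[9,1,13] mem=[1,0,0,0]
After op 16 (+): stack=[9,14] mem=[1,0,0,0]
After op 17 (-): stack=[-5] mem=[1,0,0,0]
After op 18 (dup): stack=[-5,-5] mem=[1,0,0,0]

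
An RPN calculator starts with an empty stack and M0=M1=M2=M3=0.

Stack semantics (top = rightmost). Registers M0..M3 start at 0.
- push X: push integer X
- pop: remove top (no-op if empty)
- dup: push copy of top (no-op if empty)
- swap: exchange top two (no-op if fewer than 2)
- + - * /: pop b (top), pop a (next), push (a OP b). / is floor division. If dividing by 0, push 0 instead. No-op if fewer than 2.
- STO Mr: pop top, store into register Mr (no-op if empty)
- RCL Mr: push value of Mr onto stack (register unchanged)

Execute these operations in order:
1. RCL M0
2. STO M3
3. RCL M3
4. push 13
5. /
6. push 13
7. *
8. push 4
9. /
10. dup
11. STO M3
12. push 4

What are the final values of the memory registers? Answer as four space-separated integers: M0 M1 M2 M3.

After op 1 (RCL M0): stack=[0] mem=[0,0,0,0]
After op 2 (STO M3): stack=[empty] mem=[0,0,0,0]
After op 3 (RCL M3): stack=[0] mem=[0,0,0,0]
After op 4 (push 13): stack=[0,13] mem=[0,0,0,0]
After op 5 (/): stack=[0] mem=[0,0,0,0]
After op 6 (push 13): stack=[0,13] mem=[0,0,0,0]
After op 7 (*): stack=[0] mem=[0,0,0,0]
After op 8 (push 4): stack=[0,4] mem=[0,0,0,0]
After op 9 (/): stack=[0] mem=[0,0,0,0]
After op 10 (dup): stack=[0,0] mem=[0,0,0,0]
After op 11 (STO M3): stack=[0] mem=[0,0,0,0]
After op 12 (push 4): stack=[0,4] mem=[0,0,0,0]

Answer: 0 0 0 0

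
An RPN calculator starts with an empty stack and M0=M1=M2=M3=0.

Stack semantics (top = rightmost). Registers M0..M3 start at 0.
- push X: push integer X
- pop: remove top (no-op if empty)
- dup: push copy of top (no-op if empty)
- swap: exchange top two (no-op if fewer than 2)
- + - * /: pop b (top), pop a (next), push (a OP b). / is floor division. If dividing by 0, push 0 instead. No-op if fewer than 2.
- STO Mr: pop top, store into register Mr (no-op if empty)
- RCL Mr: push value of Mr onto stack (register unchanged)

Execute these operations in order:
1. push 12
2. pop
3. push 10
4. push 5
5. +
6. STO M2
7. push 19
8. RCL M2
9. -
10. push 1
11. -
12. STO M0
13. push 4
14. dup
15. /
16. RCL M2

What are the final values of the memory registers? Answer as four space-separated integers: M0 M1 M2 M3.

Answer: 3 0 15 0

Derivation:
After op 1 (push 12): stack=[12] mem=[0,0,0,0]
After op 2 (pop): stack=[empty] mem=[0,0,0,0]
After op 3 (push 10): stack=[10] mem=[0,0,0,0]
After op 4 (push 5): stack=[10,5] mem=[0,0,0,0]
After op 5 (+): stack=[15] mem=[0,0,0,0]
After op 6 (STO M2): stack=[empty] mem=[0,0,15,0]
After op 7 (push 19): stack=[19] mem=[0,0,15,0]
After op 8 (RCL M2): stack=[19,15] mem=[0,0,15,0]
After op 9 (-): stack=[4] mem=[0,0,15,0]
After op 10 (push 1): stack=[4,1] mem=[0,0,15,0]
After op 11 (-): stack=[3] mem=[0,0,15,0]
After op 12 (STO M0): stack=[empty] mem=[3,0,15,0]
After op 13 (push 4): stack=[4] mem=[3,0,15,0]
After op 14 (dup): stack=[4,4] mem=[3,0,15,0]
After op 15 (/): stack=[1] mem=[3,0,15,0]
After op 16 (RCL M2): stack=[1,15] mem=[3,0,15,0]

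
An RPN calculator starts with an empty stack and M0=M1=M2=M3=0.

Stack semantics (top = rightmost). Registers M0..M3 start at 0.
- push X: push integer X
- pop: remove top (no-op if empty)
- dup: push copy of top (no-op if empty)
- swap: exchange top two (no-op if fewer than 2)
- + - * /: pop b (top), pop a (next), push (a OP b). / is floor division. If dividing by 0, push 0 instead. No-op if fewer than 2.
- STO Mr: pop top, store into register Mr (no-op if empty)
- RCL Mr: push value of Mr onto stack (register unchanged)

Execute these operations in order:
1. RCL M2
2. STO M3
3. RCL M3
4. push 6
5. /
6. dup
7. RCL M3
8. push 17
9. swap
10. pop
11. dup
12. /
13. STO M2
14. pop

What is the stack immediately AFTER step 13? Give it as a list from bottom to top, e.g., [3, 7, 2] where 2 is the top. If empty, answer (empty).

After op 1 (RCL M2): stack=[0] mem=[0,0,0,0]
After op 2 (STO M3): stack=[empty] mem=[0,0,0,0]
After op 3 (RCL M3): stack=[0] mem=[0,0,0,0]
After op 4 (push 6): stack=[0,6] mem=[0,0,0,0]
After op 5 (/): stack=[0] mem=[0,0,0,0]
After op 6 (dup): stack=[0,0] mem=[0,0,0,0]
After op 7 (RCL M3): stack=[0,0,0] mem=[0,0,0,0]
After op 8 (push 17): stack=[0,0,0,17] mem=[0,0,0,0]
After op 9 (swap): stack=[0,0,17,0] mem=[0,0,0,0]
After op 10 (pop): stack=[0,0,17] mem=[0,0,0,0]
After op 11 (dup): stack=[0,0,17,17] mem=[0,0,0,0]
After op 12 (/): stack=[0,0,1] mem=[0,0,0,0]
After op 13 (STO M2): stack=[0,0] mem=[0,0,1,0]

[0, 0]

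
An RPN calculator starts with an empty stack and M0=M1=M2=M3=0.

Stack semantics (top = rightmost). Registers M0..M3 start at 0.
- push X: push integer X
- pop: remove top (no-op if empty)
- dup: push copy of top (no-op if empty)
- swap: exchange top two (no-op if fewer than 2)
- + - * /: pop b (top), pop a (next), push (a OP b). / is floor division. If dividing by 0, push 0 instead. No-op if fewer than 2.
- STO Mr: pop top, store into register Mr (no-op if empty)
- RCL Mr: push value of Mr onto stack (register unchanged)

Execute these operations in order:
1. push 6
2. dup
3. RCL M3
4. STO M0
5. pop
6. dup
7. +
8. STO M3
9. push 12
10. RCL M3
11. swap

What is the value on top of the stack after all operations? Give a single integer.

After op 1 (push 6): stack=[6] mem=[0,0,0,0]
After op 2 (dup): stack=[6,6] mem=[0,0,0,0]
After op 3 (RCL M3): stack=[6,6,0] mem=[0,0,0,0]
After op 4 (STO M0): stack=[6,6] mem=[0,0,0,0]
After op 5 (pop): stack=[6] mem=[0,0,0,0]
After op 6 (dup): stack=[6,6] mem=[0,0,0,0]
After op 7 (+): stack=[12] mem=[0,0,0,0]
After op 8 (STO M3): stack=[empty] mem=[0,0,0,12]
After op 9 (push 12): stack=[12] mem=[0,0,0,12]
After op 10 (RCL M3): stack=[12,12] mem=[0,0,0,12]
After op 11 (swap): stack=[12,12] mem=[0,0,0,12]

Answer: 12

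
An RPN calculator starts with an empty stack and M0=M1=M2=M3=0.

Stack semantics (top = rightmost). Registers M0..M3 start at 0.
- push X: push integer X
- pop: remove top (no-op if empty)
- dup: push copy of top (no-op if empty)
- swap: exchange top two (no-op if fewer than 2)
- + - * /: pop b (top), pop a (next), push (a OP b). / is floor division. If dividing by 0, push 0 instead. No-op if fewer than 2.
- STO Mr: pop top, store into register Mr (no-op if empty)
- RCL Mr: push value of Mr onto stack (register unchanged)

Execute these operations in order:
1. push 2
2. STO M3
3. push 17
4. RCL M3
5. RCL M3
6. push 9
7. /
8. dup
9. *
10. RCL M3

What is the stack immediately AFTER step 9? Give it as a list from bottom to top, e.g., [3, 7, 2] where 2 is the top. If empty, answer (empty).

After op 1 (push 2): stack=[2] mem=[0,0,0,0]
After op 2 (STO M3): stack=[empty] mem=[0,0,0,2]
After op 3 (push 17): stack=[17] mem=[0,0,0,2]
After op 4 (RCL M3): stack=[17,2] mem=[0,0,0,2]
After op 5 (RCL M3): stack=[17,2,2] mem=[0,0,0,2]
After op 6 (push 9): stack=[17,2,2,9] mem=[0,0,0,2]
After op 7 (/): stack=[17,2,0] mem=[0,0,0,2]
After op 8 (dup): stack=[17,2,0,0] mem=[0,0,0,2]
After op 9 (*): stack=[17,2,0] mem=[0,0,0,2]

[17, 2, 0]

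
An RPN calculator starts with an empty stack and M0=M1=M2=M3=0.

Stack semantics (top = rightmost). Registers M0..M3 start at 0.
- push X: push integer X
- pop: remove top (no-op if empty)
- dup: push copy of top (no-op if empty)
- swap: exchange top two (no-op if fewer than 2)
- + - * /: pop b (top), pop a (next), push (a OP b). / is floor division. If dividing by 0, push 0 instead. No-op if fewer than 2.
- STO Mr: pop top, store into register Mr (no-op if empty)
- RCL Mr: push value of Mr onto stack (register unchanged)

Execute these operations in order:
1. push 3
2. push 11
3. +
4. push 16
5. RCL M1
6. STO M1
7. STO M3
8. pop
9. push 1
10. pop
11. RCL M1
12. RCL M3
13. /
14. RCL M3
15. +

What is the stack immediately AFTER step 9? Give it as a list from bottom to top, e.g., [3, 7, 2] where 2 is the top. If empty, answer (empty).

After op 1 (push 3): stack=[3] mem=[0,0,0,0]
After op 2 (push 11): stack=[3,11] mem=[0,0,0,0]
After op 3 (+): stack=[14] mem=[0,0,0,0]
After op 4 (push 16): stack=[14,16] mem=[0,0,0,0]
After op 5 (RCL M1): stack=[14,16,0] mem=[0,0,0,0]
After op 6 (STO M1): stack=[14,16] mem=[0,0,0,0]
After op 7 (STO M3): stack=[14] mem=[0,0,0,16]
After op 8 (pop): stack=[empty] mem=[0,0,0,16]
After op 9 (push 1): stack=[1] mem=[0,0,0,16]

[1]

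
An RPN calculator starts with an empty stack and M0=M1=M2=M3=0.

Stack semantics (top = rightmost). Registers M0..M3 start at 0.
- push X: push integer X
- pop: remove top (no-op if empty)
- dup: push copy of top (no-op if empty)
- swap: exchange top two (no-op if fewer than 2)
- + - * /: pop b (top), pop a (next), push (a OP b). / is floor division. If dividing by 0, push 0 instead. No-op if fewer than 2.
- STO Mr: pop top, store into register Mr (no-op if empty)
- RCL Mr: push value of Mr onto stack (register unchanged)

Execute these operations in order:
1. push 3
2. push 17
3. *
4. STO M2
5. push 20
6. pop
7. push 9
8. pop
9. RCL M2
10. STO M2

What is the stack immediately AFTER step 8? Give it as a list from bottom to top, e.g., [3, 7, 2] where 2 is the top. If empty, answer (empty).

After op 1 (push 3): stack=[3] mem=[0,0,0,0]
After op 2 (push 17): stack=[3,17] mem=[0,0,0,0]
After op 3 (*): stack=[51] mem=[0,0,0,0]
After op 4 (STO M2): stack=[empty] mem=[0,0,51,0]
After op 5 (push 20): stack=[20] mem=[0,0,51,0]
After op 6 (pop): stack=[empty] mem=[0,0,51,0]
After op 7 (push 9): stack=[9] mem=[0,0,51,0]
After op 8 (pop): stack=[empty] mem=[0,0,51,0]

(empty)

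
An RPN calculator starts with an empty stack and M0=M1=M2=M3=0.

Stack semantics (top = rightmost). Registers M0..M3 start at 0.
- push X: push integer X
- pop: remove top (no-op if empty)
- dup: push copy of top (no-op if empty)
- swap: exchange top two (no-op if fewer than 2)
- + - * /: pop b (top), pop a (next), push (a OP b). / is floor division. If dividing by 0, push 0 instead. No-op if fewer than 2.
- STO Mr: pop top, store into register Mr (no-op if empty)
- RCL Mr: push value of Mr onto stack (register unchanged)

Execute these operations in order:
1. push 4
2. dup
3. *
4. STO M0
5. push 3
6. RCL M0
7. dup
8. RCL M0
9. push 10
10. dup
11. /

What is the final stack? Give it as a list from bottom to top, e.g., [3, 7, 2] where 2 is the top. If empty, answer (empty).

After op 1 (push 4): stack=[4] mem=[0,0,0,0]
After op 2 (dup): stack=[4,4] mem=[0,0,0,0]
After op 3 (*): stack=[16] mem=[0,0,0,0]
After op 4 (STO M0): stack=[empty] mem=[16,0,0,0]
After op 5 (push 3): stack=[3] mem=[16,0,0,0]
After op 6 (RCL M0): stack=[3,16] mem=[16,0,0,0]
After op 7 (dup): stack=[3,16,16] mem=[16,0,0,0]
After op 8 (RCL M0): stack=[3,16,16,16] mem=[16,0,0,0]
After op 9 (push 10): stack=[3,16,16,16,10] mem=[16,0,0,0]
After op 10 (dup): stack=[3,16,16,16,10,10] mem=[16,0,0,0]
After op 11 (/): stack=[3,16,16,16,1] mem=[16,0,0,0]

Answer: [3, 16, 16, 16, 1]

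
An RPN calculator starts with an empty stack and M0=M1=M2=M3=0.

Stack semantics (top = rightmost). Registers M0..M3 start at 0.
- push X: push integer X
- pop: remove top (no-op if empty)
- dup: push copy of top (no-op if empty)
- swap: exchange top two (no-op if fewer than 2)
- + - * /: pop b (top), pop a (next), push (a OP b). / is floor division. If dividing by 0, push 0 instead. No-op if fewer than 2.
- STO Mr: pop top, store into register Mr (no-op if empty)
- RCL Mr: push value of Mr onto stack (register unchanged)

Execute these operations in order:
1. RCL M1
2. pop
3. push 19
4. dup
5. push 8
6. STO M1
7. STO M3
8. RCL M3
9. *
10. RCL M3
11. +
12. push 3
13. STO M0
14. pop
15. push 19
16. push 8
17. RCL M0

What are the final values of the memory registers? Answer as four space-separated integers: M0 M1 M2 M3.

Answer: 3 8 0 19

Derivation:
After op 1 (RCL M1): stack=[0] mem=[0,0,0,0]
After op 2 (pop): stack=[empty] mem=[0,0,0,0]
After op 3 (push 19): stack=[19] mem=[0,0,0,0]
After op 4 (dup): stack=[19,19] mem=[0,0,0,0]
After op 5 (push 8): stack=[19,19,8] mem=[0,0,0,0]
After op 6 (STO M1): stack=[19,19] mem=[0,8,0,0]
After op 7 (STO M3): stack=[19] mem=[0,8,0,19]
After op 8 (RCL M3): stack=[19,19] mem=[0,8,0,19]
After op 9 (*): stack=[361] mem=[0,8,0,19]
After op 10 (RCL M3): stack=[361,19] mem=[0,8,0,19]
After op 11 (+): stack=[380] mem=[0,8,0,19]
After op 12 (push 3): stack=[380,3] mem=[0,8,0,19]
After op 13 (STO M0): stack=[380] mem=[3,8,0,19]
After op 14 (pop): stack=[empty] mem=[3,8,0,19]
After op 15 (push 19): stack=[19] mem=[3,8,0,19]
After op 16 (push 8): stack=[19,8] mem=[3,8,0,19]
After op 17 (RCL M0): stack=[19,8,3] mem=[3,8,0,19]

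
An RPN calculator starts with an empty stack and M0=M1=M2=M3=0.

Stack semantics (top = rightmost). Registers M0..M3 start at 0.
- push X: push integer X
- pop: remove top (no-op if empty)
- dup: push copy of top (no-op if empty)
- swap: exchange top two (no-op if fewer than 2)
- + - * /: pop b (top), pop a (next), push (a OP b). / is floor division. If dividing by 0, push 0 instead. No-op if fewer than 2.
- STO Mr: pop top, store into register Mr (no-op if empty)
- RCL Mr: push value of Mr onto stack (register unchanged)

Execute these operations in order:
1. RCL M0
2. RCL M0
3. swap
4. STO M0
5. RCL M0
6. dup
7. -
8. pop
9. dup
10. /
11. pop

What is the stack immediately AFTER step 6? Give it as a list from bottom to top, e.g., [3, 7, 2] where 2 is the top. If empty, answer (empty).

After op 1 (RCL M0): stack=[0] mem=[0,0,0,0]
After op 2 (RCL M0): stack=[0,0] mem=[0,0,0,0]
After op 3 (swap): stack=[0,0] mem=[0,0,0,0]
After op 4 (STO M0): stack=[0] mem=[0,0,0,0]
After op 5 (RCL M0): stack=[0,0] mem=[0,0,0,0]
After op 6 (dup): stack=[0,0,0] mem=[0,0,0,0]

[0, 0, 0]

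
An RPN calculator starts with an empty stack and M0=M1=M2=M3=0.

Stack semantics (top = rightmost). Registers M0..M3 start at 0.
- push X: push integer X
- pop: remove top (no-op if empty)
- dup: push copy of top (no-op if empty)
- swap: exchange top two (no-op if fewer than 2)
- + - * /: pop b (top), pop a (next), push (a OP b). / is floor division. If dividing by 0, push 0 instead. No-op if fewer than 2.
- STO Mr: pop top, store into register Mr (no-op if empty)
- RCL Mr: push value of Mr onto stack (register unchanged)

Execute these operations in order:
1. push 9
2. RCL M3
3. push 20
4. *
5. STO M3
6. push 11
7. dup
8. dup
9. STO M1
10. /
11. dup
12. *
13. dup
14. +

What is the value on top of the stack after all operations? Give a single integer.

Answer: 2

Derivation:
After op 1 (push 9): stack=[9] mem=[0,0,0,0]
After op 2 (RCL M3): stack=[9,0] mem=[0,0,0,0]
After op 3 (push 20): stack=[9,0,20] mem=[0,0,0,0]
After op 4 (*): stack=[9,0] mem=[0,0,0,0]
After op 5 (STO M3): stack=[9] mem=[0,0,0,0]
After op 6 (push 11): stack=[9,11] mem=[0,0,0,0]
After op 7 (dup): stack=[9,11,11] mem=[0,0,0,0]
After op 8 (dup): stack=[9,11,11,11] mem=[0,0,0,0]
After op 9 (STO M1): stack=[9,11,11] mem=[0,11,0,0]
After op 10 (/): stack=[9,1] mem=[0,11,0,0]
After op 11 (dup): stack=[9,1,1] mem=[0,11,0,0]
After op 12 (*): stack=[9,1] mem=[0,11,0,0]
After op 13 (dup): stack=[9,1,1] mem=[0,11,0,0]
After op 14 (+): stack=[9,2] mem=[0,11,0,0]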